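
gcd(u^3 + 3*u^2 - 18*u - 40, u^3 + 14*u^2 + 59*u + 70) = u^2 + 7*u + 10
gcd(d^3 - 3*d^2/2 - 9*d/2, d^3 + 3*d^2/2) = d^2 + 3*d/2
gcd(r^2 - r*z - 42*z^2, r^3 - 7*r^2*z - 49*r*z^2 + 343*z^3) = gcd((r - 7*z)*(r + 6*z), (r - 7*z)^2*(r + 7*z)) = -r + 7*z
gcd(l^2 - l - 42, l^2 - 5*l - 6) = 1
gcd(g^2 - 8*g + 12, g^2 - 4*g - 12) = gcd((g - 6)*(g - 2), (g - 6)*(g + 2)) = g - 6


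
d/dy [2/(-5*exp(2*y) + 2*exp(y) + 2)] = (20*exp(y) - 4)*exp(y)/(-5*exp(2*y) + 2*exp(y) + 2)^2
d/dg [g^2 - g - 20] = 2*g - 1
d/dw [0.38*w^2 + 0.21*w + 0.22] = 0.76*w + 0.21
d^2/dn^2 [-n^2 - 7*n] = -2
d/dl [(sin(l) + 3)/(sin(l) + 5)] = 2*cos(l)/(sin(l) + 5)^2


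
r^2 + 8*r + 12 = (r + 2)*(r + 6)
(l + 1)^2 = l^2 + 2*l + 1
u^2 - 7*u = u*(u - 7)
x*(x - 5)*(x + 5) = x^3 - 25*x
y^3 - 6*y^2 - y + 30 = (y - 5)*(y - 3)*(y + 2)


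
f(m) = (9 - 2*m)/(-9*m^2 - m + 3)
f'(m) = (9 - 2*m)*(18*m + 1)/(-9*m^2 - m + 3)^2 - 2/(-9*m^2 - m + 3)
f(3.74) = -0.01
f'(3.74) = 0.02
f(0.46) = 12.71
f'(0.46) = 182.46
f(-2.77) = -0.23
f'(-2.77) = -0.15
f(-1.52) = -0.74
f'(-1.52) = -1.08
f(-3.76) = -0.14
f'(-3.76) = -0.06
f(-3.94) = -0.13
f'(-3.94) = -0.05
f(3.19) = -0.03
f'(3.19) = 0.04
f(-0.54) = 11.01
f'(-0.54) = -107.03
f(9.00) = 0.01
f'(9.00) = 0.00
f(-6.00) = -0.07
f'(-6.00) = -0.02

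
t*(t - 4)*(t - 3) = t^3 - 7*t^2 + 12*t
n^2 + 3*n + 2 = (n + 1)*(n + 2)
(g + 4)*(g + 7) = g^2 + 11*g + 28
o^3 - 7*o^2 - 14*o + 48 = (o - 8)*(o - 2)*(o + 3)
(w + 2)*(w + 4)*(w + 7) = w^3 + 13*w^2 + 50*w + 56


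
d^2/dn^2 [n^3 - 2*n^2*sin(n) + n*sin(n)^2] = 2*n^2*sin(n) - 8*n*cos(n) + 2*n*cos(2*n) + 6*n - 4*sin(n) + 2*sin(2*n)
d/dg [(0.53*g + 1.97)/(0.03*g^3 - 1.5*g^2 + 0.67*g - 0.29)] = (-0.0318*g^3 + 0.6177*g^2 + 5.91*g - 1.4736)/(0.0009*g^6 - 0.09*g^5 + 2.2902*g^4 - 2.0274*g^3 + 1.3189*g^2 - 0.3886*g + 0.0841)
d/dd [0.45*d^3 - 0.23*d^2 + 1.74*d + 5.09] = 1.35*d^2 - 0.46*d + 1.74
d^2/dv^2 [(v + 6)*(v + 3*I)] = 2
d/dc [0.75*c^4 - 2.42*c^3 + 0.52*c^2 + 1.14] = c*(3.0*c^2 - 7.26*c + 1.04)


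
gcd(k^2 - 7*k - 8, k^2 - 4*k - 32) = k - 8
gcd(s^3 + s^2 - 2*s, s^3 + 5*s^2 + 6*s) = s^2 + 2*s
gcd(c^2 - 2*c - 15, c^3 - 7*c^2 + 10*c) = c - 5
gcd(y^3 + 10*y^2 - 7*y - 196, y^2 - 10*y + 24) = y - 4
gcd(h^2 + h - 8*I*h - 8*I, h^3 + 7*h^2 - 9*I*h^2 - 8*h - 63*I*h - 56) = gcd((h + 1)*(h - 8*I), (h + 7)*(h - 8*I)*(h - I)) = h - 8*I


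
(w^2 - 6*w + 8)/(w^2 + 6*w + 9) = (w^2 - 6*w + 8)/(w^2 + 6*w + 9)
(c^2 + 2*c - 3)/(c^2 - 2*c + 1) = (c + 3)/(c - 1)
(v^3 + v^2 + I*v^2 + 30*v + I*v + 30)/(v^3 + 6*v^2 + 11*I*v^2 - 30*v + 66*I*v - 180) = (v^2 + v*(1 - 5*I) - 5*I)/(v^2 + v*(6 + 5*I) + 30*I)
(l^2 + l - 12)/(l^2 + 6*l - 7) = (l^2 + l - 12)/(l^2 + 6*l - 7)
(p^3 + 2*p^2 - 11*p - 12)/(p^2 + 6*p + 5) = (p^2 + p - 12)/(p + 5)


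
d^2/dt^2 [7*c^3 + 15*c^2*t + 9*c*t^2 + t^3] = 18*c + 6*t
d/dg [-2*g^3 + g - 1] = 1 - 6*g^2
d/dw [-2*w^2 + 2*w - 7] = 2 - 4*w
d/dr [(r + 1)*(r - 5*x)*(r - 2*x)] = 3*r^2 - 14*r*x + 2*r + 10*x^2 - 7*x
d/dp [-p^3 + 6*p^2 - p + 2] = -3*p^2 + 12*p - 1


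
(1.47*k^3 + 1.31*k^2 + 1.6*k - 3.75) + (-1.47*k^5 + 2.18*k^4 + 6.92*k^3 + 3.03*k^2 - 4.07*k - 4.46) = -1.47*k^5 + 2.18*k^4 + 8.39*k^3 + 4.34*k^2 - 2.47*k - 8.21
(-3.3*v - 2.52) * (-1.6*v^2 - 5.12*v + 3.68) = 5.28*v^3 + 20.928*v^2 + 0.7584*v - 9.2736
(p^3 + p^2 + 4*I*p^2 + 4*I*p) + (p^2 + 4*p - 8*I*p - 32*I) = p^3 + 2*p^2 + 4*I*p^2 + 4*p - 4*I*p - 32*I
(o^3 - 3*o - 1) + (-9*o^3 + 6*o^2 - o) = -8*o^3 + 6*o^2 - 4*o - 1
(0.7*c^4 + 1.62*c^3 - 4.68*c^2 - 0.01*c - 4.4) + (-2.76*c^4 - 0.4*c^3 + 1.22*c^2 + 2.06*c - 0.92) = -2.06*c^4 + 1.22*c^3 - 3.46*c^2 + 2.05*c - 5.32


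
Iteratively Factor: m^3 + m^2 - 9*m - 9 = (m + 3)*(m^2 - 2*m - 3) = (m - 3)*(m + 3)*(m + 1)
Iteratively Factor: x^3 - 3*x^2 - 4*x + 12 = (x - 2)*(x^2 - x - 6) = (x - 3)*(x - 2)*(x + 2)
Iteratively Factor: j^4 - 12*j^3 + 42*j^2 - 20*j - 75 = (j + 1)*(j^3 - 13*j^2 + 55*j - 75) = (j - 5)*(j + 1)*(j^2 - 8*j + 15) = (j - 5)^2*(j + 1)*(j - 3)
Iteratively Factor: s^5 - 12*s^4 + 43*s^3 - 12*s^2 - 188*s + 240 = (s - 5)*(s^4 - 7*s^3 + 8*s^2 + 28*s - 48) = (s - 5)*(s - 3)*(s^3 - 4*s^2 - 4*s + 16) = (s - 5)*(s - 4)*(s - 3)*(s^2 - 4) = (s - 5)*(s - 4)*(s - 3)*(s - 2)*(s + 2)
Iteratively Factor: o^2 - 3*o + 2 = (o - 2)*(o - 1)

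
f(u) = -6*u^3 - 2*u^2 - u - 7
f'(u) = -18*u^2 - 4*u - 1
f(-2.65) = 93.26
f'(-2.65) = -116.80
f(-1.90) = 28.83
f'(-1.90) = -58.38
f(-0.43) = -6.46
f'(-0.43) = -2.61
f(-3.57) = 244.08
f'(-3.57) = -216.13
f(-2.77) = 107.95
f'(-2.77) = -128.03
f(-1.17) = 1.04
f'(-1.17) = -20.96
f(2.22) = -84.72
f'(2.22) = -98.59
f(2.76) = -151.14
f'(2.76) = -149.16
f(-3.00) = 140.00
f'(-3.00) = -151.00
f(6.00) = -1381.00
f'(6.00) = -673.00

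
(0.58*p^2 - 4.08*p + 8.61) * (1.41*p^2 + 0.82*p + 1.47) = 0.8178*p^4 - 5.2772*p^3 + 9.6471*p^2 + 1.0626*p + 12.6567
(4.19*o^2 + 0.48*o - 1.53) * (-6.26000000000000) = -26.2294*o^2 - 3.0048*o + 9.5778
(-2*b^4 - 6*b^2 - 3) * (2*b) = -4*b^5 - 12*b^3 - 6*b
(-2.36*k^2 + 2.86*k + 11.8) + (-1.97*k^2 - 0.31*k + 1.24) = -4.33*k^2 + 2.55*k + 13.04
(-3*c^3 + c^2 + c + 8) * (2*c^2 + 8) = -6*c^5 + 2*c^4 - 22*c^3 + 24*c^2 + 8*c + 64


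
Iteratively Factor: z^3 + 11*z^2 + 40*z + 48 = (z + 4)*(z^2 + 7*z + 12) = (z + 3)*(z + 4)*(z + 4)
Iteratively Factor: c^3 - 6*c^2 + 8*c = (c - 4)*(c^2 - 2*c) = (c - 4)*(c - 2)*(c)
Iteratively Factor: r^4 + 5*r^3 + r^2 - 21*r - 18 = (r + 3)*(r^3 + 2*r^2 - 5*r - 6) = (r + 1)*(r + 3)*(r^2 + r - 6) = (r + 1)*(r + 3)^2*(r - 2)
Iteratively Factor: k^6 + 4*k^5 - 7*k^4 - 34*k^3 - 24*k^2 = (k)*(k^5 + 4*k^4 - 7*k^3 - 34*k^2 - 24*k) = k*(k + 2)*(k^4 + 2*k^3 - 11*k^2 - 12*k) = k^2*(k + 2)*(k^3 + 2*k^2 - 11*k - 12) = k^2*(k + 1)*(k + 2)*(k^2 + k - 12) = k^2*(k - 3)*(k + 1)*(k + 2)*(k + 4)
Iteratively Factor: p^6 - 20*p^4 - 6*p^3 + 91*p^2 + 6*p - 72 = (p + 3)*(p^5 - 3*p^4 - 11*p^3 + 27*p^2 + 10*p - 24) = (p - 2)*(p + 3)*(p^4 - p^3 - 13*p^2 + p + 12) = (p - 2)*(p + 3)^2*(p^3 - 4*p^2 - p + 4) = (p - 2)*(p - 1)*(p + 3)^2*(p^2 - 3*p - 4) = (p - 4)*(p - 2)*(p - 1)*(p + 3)^2*(p + 1)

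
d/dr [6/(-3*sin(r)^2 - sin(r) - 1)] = 6*(6*sin(r) + 1)*cos(r)/(3*sin(r)^2 + sin(r) + 1)^2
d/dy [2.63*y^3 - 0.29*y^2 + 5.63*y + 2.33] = 7.89*y^2 - 0.58*y + 5.63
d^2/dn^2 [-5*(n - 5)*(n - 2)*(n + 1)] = 60 - 30*n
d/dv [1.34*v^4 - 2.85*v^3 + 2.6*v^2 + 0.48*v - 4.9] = 5.36*v^3 - 8.55*v^2 + 5.2*v + 0.48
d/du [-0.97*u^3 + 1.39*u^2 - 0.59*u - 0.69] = -2.91*u^2 + 2.78*u - 0.59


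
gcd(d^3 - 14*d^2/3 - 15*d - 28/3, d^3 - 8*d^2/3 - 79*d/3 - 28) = d^2 - 17*d/3 - 28/3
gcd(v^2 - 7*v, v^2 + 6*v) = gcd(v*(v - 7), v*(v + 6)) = v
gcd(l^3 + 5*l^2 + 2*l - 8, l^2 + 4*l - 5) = l - 1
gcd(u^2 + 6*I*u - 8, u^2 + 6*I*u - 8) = u^2 + 6*I*u - 8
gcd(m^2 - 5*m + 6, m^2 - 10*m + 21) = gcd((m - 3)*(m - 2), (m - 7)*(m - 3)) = m - 3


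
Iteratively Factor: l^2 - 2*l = (l - 2)*(l)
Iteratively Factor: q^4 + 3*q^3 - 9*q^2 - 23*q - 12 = (q - 3)*(q^3 + 6*q^2 + 9*q + 4) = (q - 3)*(q + 1)*(q^2 + 5*q + 4) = (q - 3)*(q + 1)*(q + 4)*(q + 1)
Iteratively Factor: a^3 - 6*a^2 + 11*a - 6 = (a - 3)*(a^2 - 3*a + 2) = (a - 3)*(a - 2)*(a - 1)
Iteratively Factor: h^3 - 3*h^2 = (h)*(h^2 - 3*h) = h^2*(h - 3)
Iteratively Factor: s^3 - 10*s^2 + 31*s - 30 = (s - 5)*(s^2 - 5*s + 6) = (s - 5)*(s - 2)*(s - 3)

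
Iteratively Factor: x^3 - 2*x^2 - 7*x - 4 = (x - 4)*(x^2 + 2*x + 1) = (x - 4)*(x + 1)*(x + 1)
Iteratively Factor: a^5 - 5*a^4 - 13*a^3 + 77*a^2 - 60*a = (a - 3)*(a^4 - 2*a^3 - 19*a^2 + 20*a) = (a - 3)*(a - 1)*(a^3 - a^2 - 20*a) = a*(a - 3)*(a - 1)*(a^2 - a - 20) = a*(a - 5)*(a - 3)*(a - 1)*(a + 4)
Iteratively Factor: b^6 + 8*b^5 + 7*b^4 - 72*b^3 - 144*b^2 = (b + 4)*(b^5 + 4*b^4 - 9*b^3 - 36*b^2) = b*(b + 4)*(b^4 + 4*b^3 - 9*b^2 - 36*b) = b^2*(b + 4)*(b^3 + 4*b^2 - 9*b - 36) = b^2*(b + 3)*(b + 4)*(b^2 + b - 12) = b^2*(b + 3)*(b + 4)^2*(b - 3)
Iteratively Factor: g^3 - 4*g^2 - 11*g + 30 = (g - 5)*(g^2 + g - 6) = (g - 5)*(g - 2)*(g + 3)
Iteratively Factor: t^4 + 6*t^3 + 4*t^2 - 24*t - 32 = (t - 2)*(t^3 + 8*t^2 + 20*t + 16) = (t - 2)*(t + 2)*(t^2 + 6*t + 8) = (t - 2)*(t + 2)^2*(t + 4)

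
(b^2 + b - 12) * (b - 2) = b^3 - b^2 - 14*b + 24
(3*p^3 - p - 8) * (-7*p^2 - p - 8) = -21*p^5 - 3*p^4 - 17*p^3 + 57*p^2 + 16*p + 64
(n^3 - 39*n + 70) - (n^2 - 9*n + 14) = n^3 - n^2 - 30*n + 56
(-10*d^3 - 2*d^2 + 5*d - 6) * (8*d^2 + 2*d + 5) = -80*d^5 - 36*d^4 - 14*d^3 - 48*d^2 + 13*d - 30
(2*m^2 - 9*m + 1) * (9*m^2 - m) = 18*m^4 - 83*m^3 + 18*m^2 - m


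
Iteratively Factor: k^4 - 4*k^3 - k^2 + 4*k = (k + 1)*(k^3 - 5*k^2 + 4*k) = k*(k + 1)*(k^2 - 5*k + 4) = k*(k - 4)*(k + 1)*(k - 1)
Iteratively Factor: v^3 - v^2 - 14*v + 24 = (v - 2)*(v^2 + v - 12) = (v - 3)*(v - 2)*(v + 4)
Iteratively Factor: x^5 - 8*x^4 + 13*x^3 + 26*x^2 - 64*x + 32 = (x - 1)*(x^4 - 7*x^3 + 6*x^2 + 32*x - 32) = (x - 1)^2*(x^3 - 6*x^2 + 32) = (x - 4)*(x - 1)^2*(x^2 - 2*x - 8) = (x - 4)*(x - 1)^2*(x + 2)*(x - 4)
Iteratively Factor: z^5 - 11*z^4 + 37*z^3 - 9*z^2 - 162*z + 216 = (z - 3)*(z^4 - 8*z^3 + 13*z^2 + 30*z - 72) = (z - 3)*(z + 2)*(z^3 - 10*z^2 + 33*z - 36) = (z - 3)^2*(z + 2)*(z^2 - 7*z + 12) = (z - 3)^3*(z + 2)*(z - 4)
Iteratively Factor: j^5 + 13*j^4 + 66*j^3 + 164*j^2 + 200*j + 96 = (j + 4)*(j^4 + 9*j^3 + 30*j^2 + 44*j + 24) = (j + 2)*(j + 4)*(j^3 + 7*j^2 + 16*j + 12) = (j + 2)^2*(j + 4)*(j^2 + 5*j + 6) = (j + 2)^3*(j + 4)*(j + 3)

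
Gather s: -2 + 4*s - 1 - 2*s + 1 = 2*s - 2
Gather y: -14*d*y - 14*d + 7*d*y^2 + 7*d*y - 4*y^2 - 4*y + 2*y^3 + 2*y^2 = -14*d + 2*y^3 + y^2*(7*d - 2) + y*(-7*d - 4)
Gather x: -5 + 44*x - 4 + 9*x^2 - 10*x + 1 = 9*x^2 + 34*x - 8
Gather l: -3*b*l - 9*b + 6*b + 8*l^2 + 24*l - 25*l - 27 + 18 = -3*b + 8*l^2 + l*(-3*b - 1) - 9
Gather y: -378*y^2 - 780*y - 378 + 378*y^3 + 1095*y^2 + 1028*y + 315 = 378*y^3 + 717*y^2 + 248*y - 63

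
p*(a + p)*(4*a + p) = 4*a^2*p + 5*a*p^2 + p^3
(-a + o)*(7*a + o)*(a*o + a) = -7*a^3*o - 7*a^3 + 6*a^2*o^2 + 6*a^2*o + a*o^3 + a*o^2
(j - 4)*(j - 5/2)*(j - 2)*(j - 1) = j^4 - 19*j^3/2 + 63*j^2/2 - 43*j + 20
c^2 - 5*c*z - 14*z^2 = (c - 7*z)*(c + 2*z)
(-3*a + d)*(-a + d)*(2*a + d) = 6*a^3 - 5*a^2*d - 2*a*d^2 + d^3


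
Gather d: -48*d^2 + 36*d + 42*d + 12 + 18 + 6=-48*d^2 + 78*d + 36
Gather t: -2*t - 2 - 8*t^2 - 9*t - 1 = -8*t^2 - 11*t - 3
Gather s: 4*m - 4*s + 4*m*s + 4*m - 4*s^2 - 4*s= 8*m - 4*s^2 + s*(4*m - 8)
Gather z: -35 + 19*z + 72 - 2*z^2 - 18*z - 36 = -2*z^2 + z + 1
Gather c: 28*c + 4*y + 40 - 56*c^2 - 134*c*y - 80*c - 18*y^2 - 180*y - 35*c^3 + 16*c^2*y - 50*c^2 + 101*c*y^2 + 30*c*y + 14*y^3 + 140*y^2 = -35*c^3 + c^2*(16*y - 106) + c*(101*y^2 - 104*y - 52) + 14*y^3 + 122*y^2 - 176*y + 40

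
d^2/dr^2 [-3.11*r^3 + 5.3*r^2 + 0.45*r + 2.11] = 10.6 - 18.66*r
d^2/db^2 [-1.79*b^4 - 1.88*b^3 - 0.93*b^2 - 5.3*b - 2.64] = -21.48*b^2 - 11.28*b - 1.86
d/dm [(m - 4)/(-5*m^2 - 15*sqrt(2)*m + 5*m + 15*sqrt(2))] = (-m^2 - 3*sqrt(2)*m + m + (m - 4)*(2*m - 1 + 3*sqrt(2)) + 3*sqrt(2))/(5*(m^2 - m + 3*sqrt(2)*m - 3*sqrt(2))^2)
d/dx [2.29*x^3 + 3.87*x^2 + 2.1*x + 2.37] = 6.87*x^2 + 7.74*x + 2.1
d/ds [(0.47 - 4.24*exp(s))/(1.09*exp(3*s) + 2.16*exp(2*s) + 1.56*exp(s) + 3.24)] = (9.2432*exp(3*s) + 7.6215*exp(2*s) - 2.0304*exp(s) - 14.4708)*exp(s)/(1.1881*exp(6*s) + 4.7088*exp(5*s) + 8.0664*exp(4*s) + 13.8024*exp(3*s) + 16.4304*exp(2*s) + 10.1088*exp(s) + 10.4976)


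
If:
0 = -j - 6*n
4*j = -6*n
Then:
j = 0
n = 0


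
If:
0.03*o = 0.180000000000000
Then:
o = 6.00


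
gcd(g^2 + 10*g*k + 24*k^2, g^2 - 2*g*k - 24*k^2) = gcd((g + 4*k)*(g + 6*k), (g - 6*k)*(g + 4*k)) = g + 4*k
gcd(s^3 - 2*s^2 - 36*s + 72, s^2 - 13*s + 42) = s - 6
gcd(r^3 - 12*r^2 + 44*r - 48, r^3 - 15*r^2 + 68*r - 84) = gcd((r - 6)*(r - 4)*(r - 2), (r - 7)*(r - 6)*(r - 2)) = r^2 - 8*r + 12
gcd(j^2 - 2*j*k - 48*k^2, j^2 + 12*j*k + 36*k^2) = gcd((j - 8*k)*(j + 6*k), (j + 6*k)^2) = j + 6*k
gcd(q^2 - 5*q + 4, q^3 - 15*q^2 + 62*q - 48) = q - 1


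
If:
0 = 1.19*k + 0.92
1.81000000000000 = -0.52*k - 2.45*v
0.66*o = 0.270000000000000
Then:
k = -0.77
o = 0.41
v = -0.57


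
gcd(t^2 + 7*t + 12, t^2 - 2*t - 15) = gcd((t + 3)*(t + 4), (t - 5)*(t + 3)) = t + 3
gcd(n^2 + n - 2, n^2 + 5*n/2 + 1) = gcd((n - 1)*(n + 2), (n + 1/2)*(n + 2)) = n + 2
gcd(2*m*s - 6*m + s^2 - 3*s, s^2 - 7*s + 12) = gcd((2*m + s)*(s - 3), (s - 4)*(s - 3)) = s - 3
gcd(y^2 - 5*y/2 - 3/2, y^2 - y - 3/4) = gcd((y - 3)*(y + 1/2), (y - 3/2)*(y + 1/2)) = y + 1/2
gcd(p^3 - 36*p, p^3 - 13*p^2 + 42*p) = p^2 - 6*p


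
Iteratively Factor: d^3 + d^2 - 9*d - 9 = (d + 1)*(d^2 - 9) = (d - 3)*(d + 1)*(d + 3)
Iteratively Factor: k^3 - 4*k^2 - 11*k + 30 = (k - 5)*(k^2 + k - 6) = (k - 5)*(k + 3)*(k - 2)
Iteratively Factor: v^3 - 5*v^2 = (v)*(v^2 - 5*v) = v^2*(v - 5)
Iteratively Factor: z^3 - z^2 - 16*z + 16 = (z - 4)*(z^2 + 3*z - 4) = (z - 4)*(z + 4)*(z - 1)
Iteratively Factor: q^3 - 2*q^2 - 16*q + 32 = (q + 4)*(q^2 - 6*q + 8) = (q - 2)*(q + 4)*(q - 4)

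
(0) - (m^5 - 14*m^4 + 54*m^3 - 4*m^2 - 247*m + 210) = -m^5 + 14*m^4 - 54*m^3 + 4*m^2 + 247*m - 210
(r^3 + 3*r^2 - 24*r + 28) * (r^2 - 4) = r^5 + 3*r^4 - 28*r^3 + 16*r^2 + 96*r - 112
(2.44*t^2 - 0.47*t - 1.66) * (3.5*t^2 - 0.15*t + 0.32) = 8.54*t^4 - 2.011*t^3 - 4.9587*t^2 + 0.0986*t - 0.5312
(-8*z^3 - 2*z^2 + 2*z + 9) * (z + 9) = -8*z^4 - 74*z^3 - 16*z^2 + 27*z + 81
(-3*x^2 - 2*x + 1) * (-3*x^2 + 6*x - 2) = 9*x^4 - 12*x^3 - 9*x^2 + 10*x - 2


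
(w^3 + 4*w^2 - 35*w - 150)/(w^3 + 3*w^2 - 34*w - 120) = (w + 5)/(w + 4)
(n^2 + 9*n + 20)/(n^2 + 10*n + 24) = (n + 5)/(n + 6)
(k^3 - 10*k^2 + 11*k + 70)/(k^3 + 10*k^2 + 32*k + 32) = (k^2 - 12*k + 35)/(k^2 + 8*k + 16)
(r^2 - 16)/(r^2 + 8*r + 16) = (r - 4)/(r + 4)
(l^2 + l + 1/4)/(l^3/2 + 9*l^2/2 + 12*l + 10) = (4*l^2 + 4*l + 1)/(2*(l^3 + 9*l^2 + 24*l + 20))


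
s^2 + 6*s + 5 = (s + 1)*(s + 5)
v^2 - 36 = (v - 6)*(v + 6)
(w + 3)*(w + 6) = w^2 + 9*w + 18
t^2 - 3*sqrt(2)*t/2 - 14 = (t - 7*sqrt(2)/2)*(t + 2*sqrt(2))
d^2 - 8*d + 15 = (d - 5)*(d - 3)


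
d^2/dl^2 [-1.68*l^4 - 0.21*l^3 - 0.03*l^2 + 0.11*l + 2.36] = -20.16*l^2 - 1.26*l - 0.06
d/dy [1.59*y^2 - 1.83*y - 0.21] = 3.18*y - 1.83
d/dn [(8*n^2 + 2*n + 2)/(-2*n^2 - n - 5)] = 4*(-n^2 - 18*n - 2)/(4*n^4 + 4*n^3 + 21*n^2 + 10*n + 25)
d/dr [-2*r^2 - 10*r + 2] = -4*r - 10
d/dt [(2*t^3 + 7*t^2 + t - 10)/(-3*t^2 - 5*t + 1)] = (-6*t^4 - 20*t^3 - 26*t^2 - 46*t - 49)/(9*t^4 + 30*t^3 + 19*t^2 - 10*t + 1)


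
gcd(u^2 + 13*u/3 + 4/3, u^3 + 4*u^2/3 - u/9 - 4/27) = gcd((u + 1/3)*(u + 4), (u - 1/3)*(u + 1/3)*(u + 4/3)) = u + 1/3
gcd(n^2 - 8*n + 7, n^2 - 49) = n - 7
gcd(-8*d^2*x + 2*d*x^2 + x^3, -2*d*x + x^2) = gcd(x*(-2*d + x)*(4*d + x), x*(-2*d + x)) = -2*d*x + x^2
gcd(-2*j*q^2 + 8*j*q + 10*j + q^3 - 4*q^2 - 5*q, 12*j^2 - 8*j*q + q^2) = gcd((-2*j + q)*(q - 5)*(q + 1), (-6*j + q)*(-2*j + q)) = -2*j + q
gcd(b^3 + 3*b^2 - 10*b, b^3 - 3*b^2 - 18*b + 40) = b - 2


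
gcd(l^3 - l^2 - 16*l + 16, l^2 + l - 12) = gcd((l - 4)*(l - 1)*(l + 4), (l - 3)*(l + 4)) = l + 4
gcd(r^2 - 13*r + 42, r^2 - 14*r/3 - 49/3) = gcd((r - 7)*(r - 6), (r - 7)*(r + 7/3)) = r - 7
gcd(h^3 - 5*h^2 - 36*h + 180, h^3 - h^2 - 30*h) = h - 6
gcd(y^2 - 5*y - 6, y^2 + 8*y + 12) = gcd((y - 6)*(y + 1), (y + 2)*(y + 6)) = 1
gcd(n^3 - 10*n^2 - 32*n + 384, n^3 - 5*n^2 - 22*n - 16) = n - 8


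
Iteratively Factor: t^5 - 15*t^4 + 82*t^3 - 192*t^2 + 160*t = (t - 2)*(t^4 - 13*t^3 + 56*t^2 - 80*t) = (t - 4)*(t - 2)*(t^3 - 9*t^2 + 20*t) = (t - 4)^2*(t - 2)*(t^2 - 5*t) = (t - 5)*(t - 4)^2*(t - 2)*(t)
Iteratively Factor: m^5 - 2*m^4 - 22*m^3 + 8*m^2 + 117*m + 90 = (m + 3)*(m^4 - 5*m^3 - 7*m^2 + 29*m + 30) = (m - 5)*(m + 3)*(m^3 - 7*m - 6) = (m - 5)*(m + 2)*(m + 3)*(m^2 - 2*m - 3) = (m - 5)*(m - 3)*(m + 2)*(m + 3)*(m + 1)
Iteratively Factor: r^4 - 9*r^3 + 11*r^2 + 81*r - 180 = (r - 5)*(r^3 - 4*r^2 - 9*r + 36) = (r - 5)*(r + 3)*(r^2 - 7*r + 12) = (r - 5)*(r - 3)*(r + 3)*(r - 4)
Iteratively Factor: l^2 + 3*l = (l + 3)*(l)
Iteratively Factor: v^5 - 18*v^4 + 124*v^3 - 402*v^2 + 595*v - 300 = (v - 3)*(v^4 - 15*v^3 + 79*v^2 - 165*v + 100) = (v - 4)*(v - 3)*(v^3 - 11*v^2 + 35*v - 25) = (v - 4)*(v - 3)*(v - 1)*(v^2 - 10*v + 25) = (v - 5)*(v - 4)*(v - 3)*(v - 1)*(v - 5)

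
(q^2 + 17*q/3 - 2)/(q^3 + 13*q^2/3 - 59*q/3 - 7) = (3*q^2 + 17*q - 6)/(3*q^3 + 13*q^2 - 59*q - 21)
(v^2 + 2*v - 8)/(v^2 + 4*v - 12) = (v + 4)/(v + 6)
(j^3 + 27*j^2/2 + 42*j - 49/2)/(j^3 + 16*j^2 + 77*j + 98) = (j - 1/2)/(j + 2)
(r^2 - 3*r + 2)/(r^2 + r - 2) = (r - 2)/(r + 2)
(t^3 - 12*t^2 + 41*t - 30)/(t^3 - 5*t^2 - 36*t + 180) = (t - 1)/(t + 6)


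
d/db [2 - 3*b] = -3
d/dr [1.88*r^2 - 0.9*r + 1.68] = 3.76*r - 0.9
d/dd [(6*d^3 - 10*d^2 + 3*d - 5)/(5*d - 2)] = (60*d^3 - 86*d^2 + 40*d + 19)/(25*d^2 - 20*d + 4)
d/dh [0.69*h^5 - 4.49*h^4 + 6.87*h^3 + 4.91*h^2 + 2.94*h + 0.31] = 3.45*h^4 - 17.96*h^3 + 20.61*h^2 + 9.82*h + 2.94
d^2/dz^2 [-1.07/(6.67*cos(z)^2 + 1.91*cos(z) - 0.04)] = (190.412492*(1 - cos(z)^2)^2 + 40.894437*cos(z)^3 + 100.251617*cos(z)^2 - 81.707126*cos(z) - 198.790378)/(6.67*cos(z)^2 + 1.91*cos(z) - 0.04)^3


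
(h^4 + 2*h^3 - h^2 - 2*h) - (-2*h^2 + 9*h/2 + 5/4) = h^4 + 2*h^3 + h^2 - 13*h/2 - 5/4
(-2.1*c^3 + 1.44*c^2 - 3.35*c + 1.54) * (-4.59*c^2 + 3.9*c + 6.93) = 9.639*c^5 - 14.7996*c^4 + 6.4395*c^3 - 10.1544*c^2 - 17.2095*c + 10.6722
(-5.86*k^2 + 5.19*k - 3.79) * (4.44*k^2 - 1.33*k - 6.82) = -26.0184*k^4 + 30.8374*k^3 + 16.2349*k^2 - 30.3551*k + 25.8478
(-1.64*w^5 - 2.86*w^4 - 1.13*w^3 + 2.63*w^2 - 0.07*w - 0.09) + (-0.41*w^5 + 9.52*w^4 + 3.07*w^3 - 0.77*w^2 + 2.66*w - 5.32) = -2.05*w^5 + 6.66*w^4 + 1.94*w^3 + 1.86*w^2 + 2.59*w - 5.41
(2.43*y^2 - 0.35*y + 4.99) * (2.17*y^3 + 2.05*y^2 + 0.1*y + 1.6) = 5.2731*y^5 + 4.222*y^4 + 10.3538*y^3 + 14.0825*y^2 - 0.0609999999999999*y + 7.984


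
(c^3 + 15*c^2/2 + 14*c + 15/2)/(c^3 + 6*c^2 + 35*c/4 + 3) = 2*(c^2 + 6*c + 5)/(2*c^2 + 9*c + 4)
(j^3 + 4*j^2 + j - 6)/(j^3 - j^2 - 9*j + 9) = (j + 2)/(j - 3)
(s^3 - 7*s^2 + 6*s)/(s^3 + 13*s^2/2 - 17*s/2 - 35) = 2*s*(s^2 - 7*s + 6)/(2*s^3 + 13*s^2 - 17*s - 70)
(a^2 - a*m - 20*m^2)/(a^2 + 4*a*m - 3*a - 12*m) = (a - 5*m)/(a - 3)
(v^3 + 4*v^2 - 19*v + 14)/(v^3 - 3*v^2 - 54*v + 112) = (v - 1)/(v - 8)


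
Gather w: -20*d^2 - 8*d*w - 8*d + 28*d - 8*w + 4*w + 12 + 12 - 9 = -20*d^2 + 20*d + w*(-8*d - 4) + 15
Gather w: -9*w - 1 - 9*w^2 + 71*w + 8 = -9*w^2 + 62*w + 7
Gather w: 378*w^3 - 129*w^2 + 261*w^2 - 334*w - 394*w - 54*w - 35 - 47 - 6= 378*w^3 + 132*w^2 - 782*w - 88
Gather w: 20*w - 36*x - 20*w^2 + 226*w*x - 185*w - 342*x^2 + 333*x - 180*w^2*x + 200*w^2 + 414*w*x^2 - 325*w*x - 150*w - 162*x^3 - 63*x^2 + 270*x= w^2*(180 - 180*x) + w*(414*x^2 - 99*x - 315) - 162*x^3 - 405*x^2 + 567*x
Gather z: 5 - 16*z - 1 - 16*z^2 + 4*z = -16*z^2 - 12*z + 4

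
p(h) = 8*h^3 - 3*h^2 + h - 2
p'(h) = 24*h^2 - 6*h + 1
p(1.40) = 15.47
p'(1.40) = 39.64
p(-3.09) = -269.76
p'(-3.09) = 248.69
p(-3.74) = -466.21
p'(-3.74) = 359.14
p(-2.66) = -176.46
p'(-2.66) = 186.77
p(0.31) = -1.74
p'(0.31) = 1.45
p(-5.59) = -1498.75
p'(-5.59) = 784.49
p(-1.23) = -22.66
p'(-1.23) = 44.69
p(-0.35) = -3.06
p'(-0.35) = 6.04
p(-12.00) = -14270.00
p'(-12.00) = 3529.00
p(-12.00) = -14270.00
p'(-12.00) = 3529.00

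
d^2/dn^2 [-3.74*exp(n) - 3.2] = -3.74*exp(n)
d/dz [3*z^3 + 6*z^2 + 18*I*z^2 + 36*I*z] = 9*z^2 + z*(12 + 36*I) + 36*I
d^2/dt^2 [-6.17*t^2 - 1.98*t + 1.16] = -12.3400000000000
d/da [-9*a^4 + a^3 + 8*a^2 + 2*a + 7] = -36*a^3 + 3*a^2 + 16*a + 2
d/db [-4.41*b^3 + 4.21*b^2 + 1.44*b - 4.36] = -13.23*b^2 + 8.42*b + 1.44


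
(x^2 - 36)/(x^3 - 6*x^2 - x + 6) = (x + 6)/(x^2 - 1)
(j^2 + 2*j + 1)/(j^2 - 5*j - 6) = (j + 1)/(j - 6)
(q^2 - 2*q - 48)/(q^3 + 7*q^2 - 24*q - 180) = (q - 8)/(q^2 + q - 30)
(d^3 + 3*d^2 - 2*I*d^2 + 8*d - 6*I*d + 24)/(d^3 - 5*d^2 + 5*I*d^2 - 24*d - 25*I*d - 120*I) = (d^2 - 2*I*d + 8)/(d^2 + d*(-8 + 5*I) - 40*I)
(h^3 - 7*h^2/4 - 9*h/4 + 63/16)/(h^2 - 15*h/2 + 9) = (h^2 - h/4 - 21/8)/(h - 6)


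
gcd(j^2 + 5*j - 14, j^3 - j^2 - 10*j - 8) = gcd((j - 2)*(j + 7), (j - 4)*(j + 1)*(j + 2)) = 1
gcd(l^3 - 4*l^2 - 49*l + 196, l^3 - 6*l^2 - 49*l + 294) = l^2 - 49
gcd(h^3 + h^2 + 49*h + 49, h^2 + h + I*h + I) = h + 1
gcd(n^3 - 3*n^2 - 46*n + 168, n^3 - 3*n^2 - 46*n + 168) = n^3 - 3*n^2 - 46*n + 168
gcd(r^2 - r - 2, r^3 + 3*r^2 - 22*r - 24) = r + 1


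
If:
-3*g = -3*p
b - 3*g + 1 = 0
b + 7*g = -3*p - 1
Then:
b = -1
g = 0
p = 0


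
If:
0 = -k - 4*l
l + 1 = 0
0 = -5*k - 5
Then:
No Solution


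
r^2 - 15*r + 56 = (r - 8)*(r - 7)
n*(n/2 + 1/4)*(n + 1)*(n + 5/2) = n^4/2 + 2*n^3 + 17*n^2/8 + 5*n/8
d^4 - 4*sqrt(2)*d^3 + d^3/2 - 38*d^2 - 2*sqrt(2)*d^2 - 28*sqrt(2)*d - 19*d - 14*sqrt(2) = (d + 1/2)*(d - 7*sqrt(2))*(d + sqrt(2))*(d + 2*sqrt(2))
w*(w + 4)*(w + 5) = w^3 + 9*w^2 + 20*w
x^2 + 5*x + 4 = (x + 1)*(x + 4)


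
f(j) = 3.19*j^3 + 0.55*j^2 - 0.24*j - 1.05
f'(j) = 9.57*j^2 + 1.1*j - 0.24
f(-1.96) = -22.49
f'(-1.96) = 34.37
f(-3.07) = -87.43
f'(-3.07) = 86.58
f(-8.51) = -1925.16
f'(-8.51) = 683.46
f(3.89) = 194.11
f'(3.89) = 148.85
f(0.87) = 1.26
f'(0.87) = 7.96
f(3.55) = 147.75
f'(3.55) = 124.27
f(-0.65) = -1.54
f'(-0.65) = 3.09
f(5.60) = 575.07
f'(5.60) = 306.04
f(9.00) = 2366.85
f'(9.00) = 784.83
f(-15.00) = -10639.95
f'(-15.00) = 2136.51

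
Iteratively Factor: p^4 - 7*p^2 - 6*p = (p + 1)*(p^3 - p^2 - 6*p) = (p + 1)*(p + 2)*(p^2 - 3*p) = p*(p + 1)*(p + 2)*(p - 3)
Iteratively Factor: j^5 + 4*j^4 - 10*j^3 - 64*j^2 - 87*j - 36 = (j + 1)*(j^4 + 3*j^3 - 13*j^2 - 51*j - 36) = (j + 1)*(j + 3)*(j^3 - 13*j - 12) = (j - 4)*(j + 1)*(j + 3)*(j^2 + 4*j + 3) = (j - 4)*(j + 1)^2*(j + 3)*(j + 3)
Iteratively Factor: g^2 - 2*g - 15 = (g + 3)*(g - 5)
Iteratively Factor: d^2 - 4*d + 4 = (d - 2)*(d - 2)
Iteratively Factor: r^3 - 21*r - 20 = (r + 1)*(r^2 - r - 20) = (r + 1)*(r + 4)*(r - 5)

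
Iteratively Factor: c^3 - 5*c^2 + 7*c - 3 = (c - 1)*(c^2 - 4*c + 3) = (c - 3)*(c - 1)*(c - 1)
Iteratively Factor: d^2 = (d)*(d)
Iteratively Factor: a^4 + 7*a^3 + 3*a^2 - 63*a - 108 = (a + 4)*(a^3 + 3*a^2 - 9*a - 27) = (a - 3)*(a + 4)*(a^2 + 6*a + 9) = (a - 3)*(a + 3)*(a + 4)*(a + 3)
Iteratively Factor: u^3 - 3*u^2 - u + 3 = (u - 1)*(u^2 - 2*u - 3) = (u - 3)*(u - 1)*(u + 1)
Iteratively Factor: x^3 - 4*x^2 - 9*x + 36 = (x + 3)*(x^2 - 7*x + 12) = (x - 4)*(x + 3)*(x - 3)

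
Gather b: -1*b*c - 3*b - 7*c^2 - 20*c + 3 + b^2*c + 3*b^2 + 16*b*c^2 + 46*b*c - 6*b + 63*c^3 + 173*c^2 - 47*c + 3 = b^2*(c + 3) + b*(16*c^2 + 45*c - 9) + 63*c^3 + 166*c^2 - 67*c + 6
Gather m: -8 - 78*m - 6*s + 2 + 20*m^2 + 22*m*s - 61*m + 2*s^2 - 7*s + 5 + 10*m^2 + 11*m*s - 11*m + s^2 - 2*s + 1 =30*m^2 + m*(33*s - 150) + 3*s^2 - 15*s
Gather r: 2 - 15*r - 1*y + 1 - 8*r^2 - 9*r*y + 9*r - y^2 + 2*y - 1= -8*r^2 + r*(-9*y - 6) - y^2 + y + 2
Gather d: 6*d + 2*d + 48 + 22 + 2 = 8*d + 72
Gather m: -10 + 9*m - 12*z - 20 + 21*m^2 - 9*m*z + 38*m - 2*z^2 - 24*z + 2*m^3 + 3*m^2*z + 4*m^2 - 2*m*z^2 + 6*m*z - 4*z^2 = 2*m^3 + m^2*(3*z + 25) + m*(-2*z^2 - 3*z + 47) - 6*z^2 - 36*z - 30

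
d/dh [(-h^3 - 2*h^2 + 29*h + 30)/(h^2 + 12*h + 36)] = (-h^2 - 12*h + 19)/(h^2 + 12*h + 36)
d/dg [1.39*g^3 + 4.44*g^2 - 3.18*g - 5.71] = 4.17*g^2 + 8.88*g - 3.18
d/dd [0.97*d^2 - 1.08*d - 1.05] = 1.94*d - 1.08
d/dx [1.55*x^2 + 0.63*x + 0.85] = 3.1*x + 0.63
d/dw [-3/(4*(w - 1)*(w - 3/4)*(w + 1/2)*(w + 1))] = 12*(16*w^3 - 3*w^2 - 11*w + 1)/(64*w^8 - 32*w^7 - 172*w^6 + 76*w^5 + 161*w^4 - 56*w^3 - 62*w^2 + 12*w + 9)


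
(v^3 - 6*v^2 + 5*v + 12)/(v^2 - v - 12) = (v^2 - 2*v - 3)/(v + 3)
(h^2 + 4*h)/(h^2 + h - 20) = h*(h + 4)/(h^2 + h - 20)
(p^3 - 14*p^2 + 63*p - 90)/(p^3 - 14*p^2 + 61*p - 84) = (p^2 - 11*p + 30)/(p^2 - 11*p + 28)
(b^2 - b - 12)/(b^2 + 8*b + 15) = (b - 4)/(b + 5)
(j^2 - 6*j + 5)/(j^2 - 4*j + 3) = (j - 5)/(j - 3)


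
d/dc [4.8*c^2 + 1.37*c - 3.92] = 9.6*c + 1.37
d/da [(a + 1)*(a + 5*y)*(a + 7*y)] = 3*a^2 + 24*a*y + 2*a + 35*y^2 + 12*y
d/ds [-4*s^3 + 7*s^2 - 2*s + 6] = -12*s^2 + 14*s - 2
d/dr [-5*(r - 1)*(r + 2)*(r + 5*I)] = -15*r^2 - r*(10 + 50*I) + 10 - 25*I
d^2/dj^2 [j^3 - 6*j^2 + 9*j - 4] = 6*j - 12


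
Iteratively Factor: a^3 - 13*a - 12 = (a - 4)*(a^2 + 4*a + 3) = (a - 4)*(a + 1)*(a + 3)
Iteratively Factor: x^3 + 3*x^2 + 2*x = (x + 2)*(x^2 + x) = x*(x + 2)*(x + 1)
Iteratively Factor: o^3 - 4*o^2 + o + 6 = (o - 2)*(o^2 - 2*o - 3) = (o - 3)*(o - 2)*(o + 1)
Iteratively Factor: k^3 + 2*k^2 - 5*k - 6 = (k - 2)*(k^2 + 4*k + 3) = (k - 2)*(k + 1)*(k + 3)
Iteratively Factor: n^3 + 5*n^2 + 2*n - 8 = (n - 1)*(n^2 + 6*n + 8) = (n - 1)*(n + 2)*(n + 4)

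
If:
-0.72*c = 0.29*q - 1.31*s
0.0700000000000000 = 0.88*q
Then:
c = 1.81944444444444*s - 0.0320391414141414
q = 0.08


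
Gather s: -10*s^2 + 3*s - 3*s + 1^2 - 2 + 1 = -10*s^2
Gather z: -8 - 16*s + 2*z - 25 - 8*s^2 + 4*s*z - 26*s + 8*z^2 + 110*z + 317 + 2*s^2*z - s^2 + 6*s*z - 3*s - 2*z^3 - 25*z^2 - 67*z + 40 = -9*s^2 - 45*s - 2*z^3 - 17*z^2 + z*(2*s^2 + 10*s + 45) + 324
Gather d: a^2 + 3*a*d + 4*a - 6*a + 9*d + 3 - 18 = a^2 - 2*a + d*(3*a + 9) - 15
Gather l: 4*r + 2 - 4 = 4*r - 2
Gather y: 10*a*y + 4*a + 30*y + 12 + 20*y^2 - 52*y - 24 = 4*a + 20*y^2 + y*(10*a - 22) - 12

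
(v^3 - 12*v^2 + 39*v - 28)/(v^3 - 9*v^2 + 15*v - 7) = (v - 4)/(v - 1)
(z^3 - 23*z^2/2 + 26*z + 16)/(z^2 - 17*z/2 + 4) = (2*z^2 - 7*z - 4)/(2*z - 1)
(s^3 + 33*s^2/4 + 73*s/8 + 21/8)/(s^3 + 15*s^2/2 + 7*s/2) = (s + 3/4)/s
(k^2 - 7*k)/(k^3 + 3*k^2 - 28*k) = (k - 7)/(k^2 + 3*k - 28)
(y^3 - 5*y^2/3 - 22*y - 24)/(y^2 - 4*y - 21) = (y^2 - 14*y/3 - 8)/(y - 7)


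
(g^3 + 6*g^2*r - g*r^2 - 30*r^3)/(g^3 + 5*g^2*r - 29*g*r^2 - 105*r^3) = (-g^2 - 3*g*r + 10*r^2)/(-g^2 - 2*g*r + 35*r^2)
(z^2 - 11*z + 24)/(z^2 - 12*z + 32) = (z - 3)/(z - 4)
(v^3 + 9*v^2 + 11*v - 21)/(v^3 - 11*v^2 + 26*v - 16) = (v^2 + 10*v + 21)/(v^2 - 10*v + 16)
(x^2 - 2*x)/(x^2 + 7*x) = (x - 2)/(x + 7)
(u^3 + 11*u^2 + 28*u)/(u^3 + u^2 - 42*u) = (u + 4)/(u - 6)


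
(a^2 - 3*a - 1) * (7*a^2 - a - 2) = 7*a^4 - 22*a^3 - 6*a^2 + 7*a + 2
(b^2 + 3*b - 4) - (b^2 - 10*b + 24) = 13*b - 28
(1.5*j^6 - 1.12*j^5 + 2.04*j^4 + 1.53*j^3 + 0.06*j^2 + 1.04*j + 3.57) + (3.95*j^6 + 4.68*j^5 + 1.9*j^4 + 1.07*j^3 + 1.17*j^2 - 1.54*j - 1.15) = 5.45*j^6 + 3.56*j^5 + 3.94*j^4 + 2.6*j^3 + 1.23*j^2 - 0.5*j + 2.42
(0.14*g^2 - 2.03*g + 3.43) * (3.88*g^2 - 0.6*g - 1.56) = 0.5432*g^4 - 7.9604*g^3 + 14.308*g^2 + 1.1088*g - 5.3508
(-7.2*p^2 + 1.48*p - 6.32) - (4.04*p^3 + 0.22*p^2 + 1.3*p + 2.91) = -4.04*p^3 - 7.42*p^2 + 0.18*p - 9.23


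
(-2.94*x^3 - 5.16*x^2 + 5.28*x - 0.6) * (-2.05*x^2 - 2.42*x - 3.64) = 6.027*x^5 + 17.6928*x^4 + 12.3648*x^3 + 7.2348*x^2 - 17.7672*x + 2.184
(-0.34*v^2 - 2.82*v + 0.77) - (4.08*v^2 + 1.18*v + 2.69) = -4.42*v^2 - 4.0*v - 1.92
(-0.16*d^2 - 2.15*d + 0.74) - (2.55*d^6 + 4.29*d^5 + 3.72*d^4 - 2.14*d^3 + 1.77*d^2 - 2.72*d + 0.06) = -2.55*d^6 - 4.29*d^5 - 3.72*d^4 + 2.14*d^3 - 1.93*d^2 + 0.57*d + 0.68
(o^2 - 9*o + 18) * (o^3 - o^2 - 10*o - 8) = o^5 - 10*o^4 + 17*o^3 + 64*o^2 - 108*o - 144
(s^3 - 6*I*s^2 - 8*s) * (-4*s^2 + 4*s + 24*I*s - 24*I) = -4*s^5 + 4*s^4 + 48*I*s^4 + 176*s^3 - 48*I*s^3 - 176*s^2 - 192*I*s^2 + 192*I*s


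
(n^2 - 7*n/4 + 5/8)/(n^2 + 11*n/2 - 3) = (n - 5/4)/(n + 6)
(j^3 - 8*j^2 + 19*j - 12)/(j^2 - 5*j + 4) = j - 3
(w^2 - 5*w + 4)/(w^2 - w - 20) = (-w^2 + 5*w - 4)/(-w^2 + w + 20)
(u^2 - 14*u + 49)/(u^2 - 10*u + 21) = (u - 7)/(u - 3)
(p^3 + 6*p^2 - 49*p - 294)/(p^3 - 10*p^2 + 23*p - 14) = (p^2 + 13*p + 42)/(p^2 - 3*p + 2)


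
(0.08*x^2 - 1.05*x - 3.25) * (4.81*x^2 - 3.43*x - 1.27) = 0.3848*x^4 - 5.3249*x^3 - 12.1326*x^2 + 12.481*x + 4.1275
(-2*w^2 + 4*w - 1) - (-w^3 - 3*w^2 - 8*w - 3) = w^3 + w^2 + 12*w + 2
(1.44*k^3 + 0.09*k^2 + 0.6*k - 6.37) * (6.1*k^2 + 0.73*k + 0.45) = 8.784*k^5 + 1.6002*k^4 + 4.3737*k^3 - 38.3785*k^2 - 4.3801*k - 2.8665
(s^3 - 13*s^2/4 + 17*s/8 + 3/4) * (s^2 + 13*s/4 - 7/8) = s^5 - 149*s^3/16 + 21*s^2/2 + 37*s/64 - 21/32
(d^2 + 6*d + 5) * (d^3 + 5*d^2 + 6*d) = d^5 + 11*d^4 + 41*d^3 + 61*d^2 + 30*d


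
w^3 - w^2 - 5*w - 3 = (w - 3)*(w + 1)^2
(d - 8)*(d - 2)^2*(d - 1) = d^4 - 13*d^3 + 48*d^2 - 68*d + 32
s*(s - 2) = s^2 - 2*s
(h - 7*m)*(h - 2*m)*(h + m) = h^3 - 8*h^2*m + 5*h*m^2 + 14*m^3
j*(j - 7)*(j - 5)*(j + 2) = j^4 - 10*j^3 + 11*j^2 + 70*j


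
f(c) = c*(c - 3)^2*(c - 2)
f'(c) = c*(c - 3)^2 + c*(c - 2)*(2*c - 6) + (c - 3)^2*(c - 2)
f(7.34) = 738.27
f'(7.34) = 579.05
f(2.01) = 0.02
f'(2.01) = 1.94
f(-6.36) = 4658.17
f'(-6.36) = -2284.95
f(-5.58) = 3113.71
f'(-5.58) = -1694.60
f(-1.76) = 149.94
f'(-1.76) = -188.07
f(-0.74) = 28.36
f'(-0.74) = -63.84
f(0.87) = -4.46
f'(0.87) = 3.01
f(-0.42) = 11.89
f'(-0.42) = -40.17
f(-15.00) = 82620.00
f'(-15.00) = -19548.00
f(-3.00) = 540.00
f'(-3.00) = -468.00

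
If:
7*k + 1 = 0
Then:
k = -1/7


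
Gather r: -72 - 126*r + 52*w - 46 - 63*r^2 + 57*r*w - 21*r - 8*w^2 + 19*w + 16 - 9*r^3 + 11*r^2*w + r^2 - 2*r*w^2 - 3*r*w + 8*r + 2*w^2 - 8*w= -9*r^3 + r^2*(11*w - 62) + r*(-2*w^2 + 54*w - 139) - 6*w^2 + 63*w - 102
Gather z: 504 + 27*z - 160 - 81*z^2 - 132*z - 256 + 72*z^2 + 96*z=-9*z^2 - 9*z + 88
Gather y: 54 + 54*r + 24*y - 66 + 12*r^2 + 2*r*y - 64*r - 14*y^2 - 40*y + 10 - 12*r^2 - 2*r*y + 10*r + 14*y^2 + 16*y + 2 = 0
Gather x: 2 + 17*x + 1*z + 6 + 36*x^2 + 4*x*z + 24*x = 36*x^2 + x*(4*z + 41) + z + 8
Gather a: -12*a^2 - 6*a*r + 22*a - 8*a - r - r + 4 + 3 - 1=-12*a^2 + a*(14 - 6*r) - 2*r + 6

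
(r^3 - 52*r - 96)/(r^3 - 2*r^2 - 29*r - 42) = (r^2 - 2*r - 48)/(r^2 - 4*r - 21)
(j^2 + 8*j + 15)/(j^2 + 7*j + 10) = (j + 3)/(j + 2)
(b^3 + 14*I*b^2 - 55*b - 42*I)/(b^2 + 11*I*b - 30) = (b^2 + 8*I*b - 7)/(b + 5*I)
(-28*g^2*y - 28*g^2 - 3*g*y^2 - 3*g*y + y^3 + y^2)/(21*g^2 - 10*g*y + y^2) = (4*g*y + 4*g + y^2 + y)/(-3*g + y)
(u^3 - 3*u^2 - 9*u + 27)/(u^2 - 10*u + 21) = (u^2 - 9)/(u - 7)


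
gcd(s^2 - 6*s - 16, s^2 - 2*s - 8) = s + 2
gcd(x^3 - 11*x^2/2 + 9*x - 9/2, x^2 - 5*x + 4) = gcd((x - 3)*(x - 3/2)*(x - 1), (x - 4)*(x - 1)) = x - 1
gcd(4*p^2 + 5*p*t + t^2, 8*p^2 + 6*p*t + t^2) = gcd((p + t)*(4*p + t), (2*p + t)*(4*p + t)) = 4*p + t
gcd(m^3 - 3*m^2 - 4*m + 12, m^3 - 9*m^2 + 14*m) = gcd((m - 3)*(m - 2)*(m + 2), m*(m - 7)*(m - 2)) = m - 2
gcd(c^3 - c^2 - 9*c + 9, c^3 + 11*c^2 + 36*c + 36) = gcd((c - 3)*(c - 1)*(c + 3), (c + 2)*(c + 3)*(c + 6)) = c + 3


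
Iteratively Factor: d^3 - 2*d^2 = (d - 2)*(d^2) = d*(d - 2)*(d)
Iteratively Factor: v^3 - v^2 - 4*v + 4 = (v + 2)*(v^2 - 3*v + 2) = (v - 1)*(v + 2)*(v - 2)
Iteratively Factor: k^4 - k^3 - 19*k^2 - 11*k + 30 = (k + 3)*(k^3 - 4*k^2 - 7*k + 10) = (k + 2)*(k + 3)*(k^2 - 6*k + 5) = (k - 5)*(k + 2)*(k + 3)*(k - 1)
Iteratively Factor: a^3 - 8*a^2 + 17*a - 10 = (a - 1)*(a^2 - 7*a + 10) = (a - 5)*(a - 1)*(a - 2)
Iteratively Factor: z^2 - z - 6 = (z - 3)*(z + 2)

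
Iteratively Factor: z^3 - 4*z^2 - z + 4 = (z - 4)*(z^2 - 1) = (z - 4)*(z - 1)*(z + 1)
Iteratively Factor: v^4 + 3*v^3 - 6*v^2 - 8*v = (v)*(v^3 + 3*v^2 - 6*v - 8) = v*(v + 1)*(v^2 + 2*v - 8) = v*(v + 1)*(v + 4)*(v - 2)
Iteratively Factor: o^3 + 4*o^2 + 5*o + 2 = (o + 1)*(o^2 + 3*o + 2) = (o + 1)^2*(o + 2)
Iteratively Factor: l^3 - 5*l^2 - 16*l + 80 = (l - 5)*(l^2 - 16) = (l - 5)*(l - 4)*(l + 4)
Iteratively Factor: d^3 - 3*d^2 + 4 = (d - 2)*(d^2 - d - 2) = (d - 2)^2*(d + 1)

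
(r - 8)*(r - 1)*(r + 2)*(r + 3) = r^4 - 4*r^3 - 31*r^2 - 14*r + 48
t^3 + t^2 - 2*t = t*(t - 1)*(t + 2)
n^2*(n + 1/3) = n^3 + n^2/3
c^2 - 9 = (c - 3)*(c + 3)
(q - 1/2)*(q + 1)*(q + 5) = q^3 + 11*q^2/2 + 2*q - 5/2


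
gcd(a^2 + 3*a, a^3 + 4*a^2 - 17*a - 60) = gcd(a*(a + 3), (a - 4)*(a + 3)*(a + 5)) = a + 3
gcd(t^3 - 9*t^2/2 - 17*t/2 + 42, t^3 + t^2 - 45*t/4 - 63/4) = t^2 - t/2 - 21/2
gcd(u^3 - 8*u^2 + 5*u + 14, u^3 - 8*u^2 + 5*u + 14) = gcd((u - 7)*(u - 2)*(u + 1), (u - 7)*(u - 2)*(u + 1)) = u^3 - 8*u^2 + 5*u + 14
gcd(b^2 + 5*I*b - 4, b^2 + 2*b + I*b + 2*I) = b + I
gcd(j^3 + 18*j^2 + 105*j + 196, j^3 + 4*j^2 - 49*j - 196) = j^2 + 11*j + 28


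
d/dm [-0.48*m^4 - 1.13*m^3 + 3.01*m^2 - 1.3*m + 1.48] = -1.92*m^3 - 3.39*m^2 + 6.02*m - 1.3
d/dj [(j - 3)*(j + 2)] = 2*j - 1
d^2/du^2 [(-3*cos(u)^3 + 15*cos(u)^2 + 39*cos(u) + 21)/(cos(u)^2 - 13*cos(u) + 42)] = 3*(2*sin(u)^4 - 318*sin(u)^2 + 129*cos(u) - 9*cos(3*u) + 120)/(2*(cos(u) - 6)^3)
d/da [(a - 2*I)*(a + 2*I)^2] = (a + 2*I)*(3*a - 2*I)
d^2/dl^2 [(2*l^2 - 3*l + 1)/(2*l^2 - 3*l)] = 6*(4*l^2 - 6*l + 3)/(l^3*(8*l^3 - 36*l^2 + 54*l - 27))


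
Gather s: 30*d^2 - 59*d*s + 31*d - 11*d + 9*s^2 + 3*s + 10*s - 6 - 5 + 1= 30*d^2 + 20*d + 9*s^2 + s*(13 - 59*d) - 10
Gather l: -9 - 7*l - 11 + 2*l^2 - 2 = 2*l^2 - 7*l - 22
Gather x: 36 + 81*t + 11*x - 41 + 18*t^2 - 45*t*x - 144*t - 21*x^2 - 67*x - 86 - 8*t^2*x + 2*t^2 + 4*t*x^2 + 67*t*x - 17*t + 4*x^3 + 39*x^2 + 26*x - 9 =20*t^2 - 80*t + 4*x^3 + x^2*(4*t + 18) + x*(-8*t^2 + 22*t - 30) - 100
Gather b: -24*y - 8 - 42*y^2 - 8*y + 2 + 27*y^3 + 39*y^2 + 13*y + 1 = 27*y^3 - 3*y^2 - 19*y - 5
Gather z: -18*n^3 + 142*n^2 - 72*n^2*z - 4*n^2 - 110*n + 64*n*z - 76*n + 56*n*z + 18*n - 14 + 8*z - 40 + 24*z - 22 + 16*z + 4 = -18*n^3 + 138*n^2 - 168*n + z*(-72*n^2 + 120*n + 48) - 72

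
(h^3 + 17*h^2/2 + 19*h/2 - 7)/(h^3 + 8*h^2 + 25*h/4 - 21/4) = 2*(h + 2)/(2*h + 3)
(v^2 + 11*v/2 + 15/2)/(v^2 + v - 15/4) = 2*(v + 3)/(2*v - 3)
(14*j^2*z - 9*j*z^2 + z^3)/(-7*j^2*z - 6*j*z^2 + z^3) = (-2*j + z)/(j + z)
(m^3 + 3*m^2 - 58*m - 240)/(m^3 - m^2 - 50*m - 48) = (m + 5)/(m + 1)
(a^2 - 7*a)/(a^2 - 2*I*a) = (a - 7)/(a - 2*I)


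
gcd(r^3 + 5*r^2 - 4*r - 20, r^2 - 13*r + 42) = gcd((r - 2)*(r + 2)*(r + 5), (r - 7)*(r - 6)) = 1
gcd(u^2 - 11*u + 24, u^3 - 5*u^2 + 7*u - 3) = u - 3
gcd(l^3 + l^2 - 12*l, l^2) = l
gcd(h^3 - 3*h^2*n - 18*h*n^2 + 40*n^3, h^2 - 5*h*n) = h - 5*n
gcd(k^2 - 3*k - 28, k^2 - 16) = k + 4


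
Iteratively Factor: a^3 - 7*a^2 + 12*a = (a - 3)*(a^2 - 4*a) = a*(a - 3)*(a - 4)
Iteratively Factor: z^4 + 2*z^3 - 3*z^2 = (z - 1)*(z^3 + 3*z^2) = z*(z - 1)*(z^2 + 3*z) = z*(z - 1)*(z + 3)*(z)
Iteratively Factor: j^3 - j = (j)*(j^2 - 1) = j*(j + 1)*(j - 1)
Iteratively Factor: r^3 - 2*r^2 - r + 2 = (r - 2)*(r^2 - 1) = (r - 2)*(r + 1)*(r - 1)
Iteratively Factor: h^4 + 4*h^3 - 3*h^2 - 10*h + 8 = (h - 1)*(h^3 + 5*h^2 + 2*h - 8) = (h - 1)^2*(h^2 + 6*h + 8) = (h - 1)^2*(h + 4)*(h + 2)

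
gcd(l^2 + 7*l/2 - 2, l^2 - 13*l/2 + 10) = 1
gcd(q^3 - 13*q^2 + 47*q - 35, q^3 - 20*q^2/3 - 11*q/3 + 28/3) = q^2 - 8*q + 7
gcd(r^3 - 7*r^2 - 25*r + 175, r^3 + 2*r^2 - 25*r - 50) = r^2 - 25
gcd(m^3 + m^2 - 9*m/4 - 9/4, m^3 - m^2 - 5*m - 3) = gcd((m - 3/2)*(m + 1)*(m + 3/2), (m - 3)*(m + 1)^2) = m + 1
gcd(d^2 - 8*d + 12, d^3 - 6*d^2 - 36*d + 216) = d - 6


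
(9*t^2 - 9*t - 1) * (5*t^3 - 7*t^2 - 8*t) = 45*t^5 - 108*t^4 - 14*t^3 + 79*t^2 + 8*t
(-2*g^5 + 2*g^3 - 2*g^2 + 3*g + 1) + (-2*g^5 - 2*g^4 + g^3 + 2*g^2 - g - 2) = -4*g^5 - 2*g^4 + 3*g^3 + 2*g - 1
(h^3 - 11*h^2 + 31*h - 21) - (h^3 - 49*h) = -11*h^2 + 80*h - 21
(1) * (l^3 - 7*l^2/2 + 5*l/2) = l^3 - 7*l^2/2 + 5*l/2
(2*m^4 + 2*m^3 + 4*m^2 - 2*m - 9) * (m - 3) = 2*m^5 - 4*m^4 - 2*m^3 - 14*m^2 - 3*m + 27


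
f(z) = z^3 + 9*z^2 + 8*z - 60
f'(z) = 3*z^2 + 18*z + 8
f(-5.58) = 1.85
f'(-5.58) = 0.97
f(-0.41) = -61.84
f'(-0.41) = 1.12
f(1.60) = -20.06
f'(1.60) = 44.48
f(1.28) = -32.92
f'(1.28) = 35.96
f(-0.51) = -61.87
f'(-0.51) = -0.40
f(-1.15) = -58.82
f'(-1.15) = -8.73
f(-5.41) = 1.79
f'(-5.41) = -1.58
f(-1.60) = -53.86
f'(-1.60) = -13.12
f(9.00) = 1470.00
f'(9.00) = 413.00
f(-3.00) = -30.00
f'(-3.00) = -19.00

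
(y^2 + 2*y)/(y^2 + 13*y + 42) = y*(y + 2)/(y^2 + 13*y + 42)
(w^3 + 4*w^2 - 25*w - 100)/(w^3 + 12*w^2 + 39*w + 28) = (w^2 - 25)/(w^2 + 8*w + 7)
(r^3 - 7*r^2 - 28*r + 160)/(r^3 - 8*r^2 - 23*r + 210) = (r^2 - 12*r + 32)/(r^2 - 13*r + 42)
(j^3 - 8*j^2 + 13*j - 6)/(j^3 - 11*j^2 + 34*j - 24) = (j - 1)/(j - 4)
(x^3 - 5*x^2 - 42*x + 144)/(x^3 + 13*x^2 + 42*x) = (x^2 - 11*x + 24)/(x*(x + 7))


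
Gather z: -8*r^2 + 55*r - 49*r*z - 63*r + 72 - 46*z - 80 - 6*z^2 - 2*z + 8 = -8*r^2 - 8*r - 6*z^2 + z*(-49*r - 48)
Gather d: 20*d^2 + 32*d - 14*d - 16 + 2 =20*d^2 + 18*d - 14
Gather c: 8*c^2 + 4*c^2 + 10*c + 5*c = 12*c^2 + 15*c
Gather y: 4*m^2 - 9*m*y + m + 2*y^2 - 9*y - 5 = 4*m^2 + m + 2*y^2 + y*(-9*m - 9) - 5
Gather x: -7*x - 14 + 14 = -7*x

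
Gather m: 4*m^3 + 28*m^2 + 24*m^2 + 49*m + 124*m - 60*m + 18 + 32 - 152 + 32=4*m^3 + 52*m^2 + 113*m - 70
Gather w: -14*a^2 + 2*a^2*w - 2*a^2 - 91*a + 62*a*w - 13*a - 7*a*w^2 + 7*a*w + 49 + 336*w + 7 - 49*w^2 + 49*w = -16*a^2 - 104*a + w^2*(-7*a - 49) + w*(2*a^2 + 69*a + 385) + 56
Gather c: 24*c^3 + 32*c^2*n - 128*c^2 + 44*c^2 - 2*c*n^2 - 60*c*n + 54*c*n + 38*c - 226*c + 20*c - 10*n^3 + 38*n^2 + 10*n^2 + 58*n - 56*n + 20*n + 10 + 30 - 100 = 24*c^3 + c^2*(32*n - 84) + c*(-2*n^2 - 6*n - 168) - 10*n^3 + 48*n^2 + 22*n - 60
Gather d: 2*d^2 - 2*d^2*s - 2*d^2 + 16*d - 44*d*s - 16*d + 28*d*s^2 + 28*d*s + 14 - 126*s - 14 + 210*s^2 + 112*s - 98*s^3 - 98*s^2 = -2*d^2*s + d*(28*s^2 - 16*s) - 98*s^3 + 112*s^2 - 14*s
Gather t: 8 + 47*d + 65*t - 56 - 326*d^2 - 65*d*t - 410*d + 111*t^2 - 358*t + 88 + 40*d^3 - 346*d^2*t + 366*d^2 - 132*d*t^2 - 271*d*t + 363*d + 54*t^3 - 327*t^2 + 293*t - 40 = 40*d^3 + 40*d^2 + 54*t^3 + t^2*(-132*d - 216) + t*(-346*d^2 - 336*d)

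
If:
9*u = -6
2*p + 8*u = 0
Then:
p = 8/3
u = -2/3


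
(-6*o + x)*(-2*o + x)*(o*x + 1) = 12*o^3*x - 8*o^2*x^2 + 12*o^2 + o*x^3 - 8*o*x + x^2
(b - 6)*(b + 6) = b^2 - 36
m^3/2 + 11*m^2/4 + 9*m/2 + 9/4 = (m/2 + 1/2)*(m + 3/2)*(m + 3)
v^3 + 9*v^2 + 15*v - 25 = (v - 1)*(v + 5)^2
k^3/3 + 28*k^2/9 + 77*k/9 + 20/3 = (k/3 + 1)*(k + 4/3)*(k + 5)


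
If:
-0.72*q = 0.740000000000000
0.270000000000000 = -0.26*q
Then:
No Solution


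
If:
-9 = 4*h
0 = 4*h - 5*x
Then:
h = -9/4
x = -9/5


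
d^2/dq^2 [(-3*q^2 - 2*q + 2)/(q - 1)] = -6/(q^3 - 3*q^2 + 3*q - 1)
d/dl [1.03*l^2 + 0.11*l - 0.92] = 2.06*l + 0.11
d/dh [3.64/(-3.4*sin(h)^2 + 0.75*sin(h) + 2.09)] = (24.752*sin(h) - 2.73)*cos(h)/(-3.4*sin(h)^2 + 0.75*sin(h) + 2.09)^2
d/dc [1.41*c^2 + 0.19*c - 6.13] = 2.82*c + 0.19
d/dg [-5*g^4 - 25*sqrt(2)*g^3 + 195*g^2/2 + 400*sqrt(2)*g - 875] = -20*g^3 - 75*sqrt(2)*g^2 + 195*g + 400*sqrt(2)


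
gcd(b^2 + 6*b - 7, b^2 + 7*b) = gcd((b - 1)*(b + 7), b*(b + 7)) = b + 7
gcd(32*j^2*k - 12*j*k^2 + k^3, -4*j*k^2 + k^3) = 4*j*k - k^2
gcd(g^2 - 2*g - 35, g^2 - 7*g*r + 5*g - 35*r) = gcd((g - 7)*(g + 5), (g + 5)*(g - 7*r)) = g + 5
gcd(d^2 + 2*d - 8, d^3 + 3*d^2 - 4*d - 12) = d - 2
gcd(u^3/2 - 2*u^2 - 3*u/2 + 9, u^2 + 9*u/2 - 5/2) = 1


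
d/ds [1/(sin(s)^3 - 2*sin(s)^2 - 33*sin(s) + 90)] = (-3*sin(s)^2 + 4*sin(s) + 33)*cos(s)/(sin(s)^3 - 2*sin(s)^2 - 33*sin(s) + 90)^2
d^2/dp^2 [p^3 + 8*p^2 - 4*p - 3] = 6*p + 16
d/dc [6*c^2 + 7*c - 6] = 12*c + 7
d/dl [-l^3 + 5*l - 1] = 5 - 3*l^2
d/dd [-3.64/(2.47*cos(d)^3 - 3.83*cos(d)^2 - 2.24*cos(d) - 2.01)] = (-26.9724*cos(d)^2 + 27.8824*cos(d) + 8.1536)*sin(d)/(-2.47*cos(d)^3 + 3.83*cos(d)^2 + 2.24*cos(d) + 2.01)^2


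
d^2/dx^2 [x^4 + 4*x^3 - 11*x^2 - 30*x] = 12*x^2 + 24*x - 22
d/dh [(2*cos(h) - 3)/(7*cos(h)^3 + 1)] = (28*cos(h)^3 - 63*cos(h)^2 - 2)*sin(h)/(49*cos(h)^6 + 14*cos(h)^3 + 1)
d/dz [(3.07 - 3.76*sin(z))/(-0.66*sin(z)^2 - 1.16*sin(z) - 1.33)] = (-2.4816*sin(z)^2 + 4.0524*sin(z) + 8.562)*cos(z)/(0.4356*sin(z)^4 + 1.5312*sin(z)^3 + 3.1012*sin(z)^2 + 3.0856*sin(z) + 1.7689)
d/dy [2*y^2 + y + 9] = 4*y + 1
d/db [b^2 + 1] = 2*b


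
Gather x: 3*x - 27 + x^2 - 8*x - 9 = x^2 - 5*x - 36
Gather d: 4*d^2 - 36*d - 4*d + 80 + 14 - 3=4*d^2 - 40*d + 91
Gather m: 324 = 324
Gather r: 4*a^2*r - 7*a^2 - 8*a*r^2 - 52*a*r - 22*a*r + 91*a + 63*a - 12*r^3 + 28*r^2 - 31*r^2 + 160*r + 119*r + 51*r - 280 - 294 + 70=-7*a^2 + 154*a - 12*r^3 + r^2*(-8*a - 3) + r*(4*a^2 - 74*a + 330) - 504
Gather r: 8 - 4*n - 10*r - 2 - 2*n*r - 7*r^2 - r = -4*n - 7*r^2 + r*(-2*n - 11) + 6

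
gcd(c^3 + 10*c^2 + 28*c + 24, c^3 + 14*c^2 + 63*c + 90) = c + 6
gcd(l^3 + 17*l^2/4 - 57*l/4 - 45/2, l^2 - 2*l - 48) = l + 6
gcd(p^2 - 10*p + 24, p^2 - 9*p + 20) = p - 4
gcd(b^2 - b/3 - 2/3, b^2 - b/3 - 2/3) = b^2 - b/3 - 2/3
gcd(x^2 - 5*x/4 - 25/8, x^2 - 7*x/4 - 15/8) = x - 5/2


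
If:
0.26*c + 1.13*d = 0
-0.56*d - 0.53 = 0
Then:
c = 4.11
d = -0.95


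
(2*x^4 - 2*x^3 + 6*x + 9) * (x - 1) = 2*x^5 - 4*x^4 + 2*x^3 + 6*x^2 + 3*x - 9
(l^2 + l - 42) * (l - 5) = l^3 - 4*l^2 - 47*l + 210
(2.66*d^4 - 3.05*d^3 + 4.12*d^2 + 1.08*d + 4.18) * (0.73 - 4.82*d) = -12.8212*d^5 + 16.6428*d^4 - 22.0849*d^3 - 2.198*d^2 - 19.3592*d + 3.0514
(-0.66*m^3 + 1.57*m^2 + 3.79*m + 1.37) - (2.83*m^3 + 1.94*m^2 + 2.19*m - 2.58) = -3.49*m^3 - 0.37*m^2 + 1.6*m + 3.95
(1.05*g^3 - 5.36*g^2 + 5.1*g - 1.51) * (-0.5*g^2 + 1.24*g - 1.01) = -0.525*g^5 + 3.982*g^4 - 10.2569*g^3 + 12.4926*g^2 - 7.0234*g + 1.5251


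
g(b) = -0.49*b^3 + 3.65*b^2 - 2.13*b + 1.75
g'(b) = -1.47*b^2 + 7.3*b - 2.13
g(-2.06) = 25.91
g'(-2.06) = -23.41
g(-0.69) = 5.12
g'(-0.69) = -7.87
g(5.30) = 20.04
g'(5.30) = -4.73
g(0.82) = 2.19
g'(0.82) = 2.87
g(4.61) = 21.49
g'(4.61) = 0.28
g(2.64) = 12.55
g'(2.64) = 6.90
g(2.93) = 14.52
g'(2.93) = 6.64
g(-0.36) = 3.01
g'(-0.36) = -4.95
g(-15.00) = 2508.70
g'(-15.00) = -442.38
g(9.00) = -78.98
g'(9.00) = -55.50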